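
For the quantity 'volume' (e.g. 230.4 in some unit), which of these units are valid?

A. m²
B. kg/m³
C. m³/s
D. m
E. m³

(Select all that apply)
E

volume has SI base units: m^3

Checking each option against m^3:
  A. m²: ✗ does not match
  B. kg/m³: ✗ does not match
  C. m³/s: ✗ does not match
  D. m: ✗ does not match
  E. m³: ✓ matches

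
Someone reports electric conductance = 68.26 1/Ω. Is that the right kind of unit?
Yes

electric conductance has SI base units: A^2 * s^3 / (kg * m^2)
1/Ω reduces to the same SI base units, so it is a valid unit for electric conductance.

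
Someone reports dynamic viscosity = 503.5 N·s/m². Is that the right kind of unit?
Yes

dynamic viscosity has SI base units: kg / (m * s)
N·s/m² reduces to the same SI base units, so it is a valid unit for dynamic viscosity.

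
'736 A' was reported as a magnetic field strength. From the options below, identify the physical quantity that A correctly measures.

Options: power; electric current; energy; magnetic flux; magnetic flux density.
electric current

magnetic field strength should have units dimensionally equivalent to A / m (e.g. A/m).
The given unit 'A' reduces to A. Of the listed options, that is the dimensionality of electric current.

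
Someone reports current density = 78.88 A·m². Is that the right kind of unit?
No

current density has SI base units: A / m^2
A·m² does NOT reduce to A / m^2; a valid unit for current density would be e.g. A/m².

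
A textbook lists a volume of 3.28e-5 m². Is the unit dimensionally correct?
No

volume has SI base units: m^3
m² does NOT reduce to m^3; a valid unit for volume would be e.g. m³.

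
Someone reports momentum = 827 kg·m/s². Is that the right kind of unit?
No

momentum has SI base units: kg * m / s
kg·m/s² does NOT reduce to kg * m / s; a valid unit for momentum would be e.g. kg·m/s.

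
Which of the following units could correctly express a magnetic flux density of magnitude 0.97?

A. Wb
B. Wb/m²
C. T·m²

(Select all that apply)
B

magnetic flux density has SI base units: kg / (A * s^2)

Checking each option against kg / (A * s^2):
  A. Wb: ✗ does not match
  B. Wb/m²: ✓ matches
  C. T·m²: ✗ does not match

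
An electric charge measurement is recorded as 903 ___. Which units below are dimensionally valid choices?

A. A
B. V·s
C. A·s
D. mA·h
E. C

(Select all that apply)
C, D, E

electric charge has SI base units: A * s

Checking each option against A * s:
  A. A: ✗ does not match
  B. V·s: ✗ does not match
  C. A·s: ✓ matches
  D. mA·h: ✓ matches
  E. C: ✓ matches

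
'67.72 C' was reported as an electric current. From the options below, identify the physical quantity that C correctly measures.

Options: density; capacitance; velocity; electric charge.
electric charge

electric current should have units dimensionally equivalent to A (e.g. A).
The given unit 'C' reduces to A * s. Of the listed options, that is the dimensionality of electric charge.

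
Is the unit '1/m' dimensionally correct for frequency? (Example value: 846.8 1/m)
No

frequency has SI base units: 1 / s
1/m does NOT reduce to 1 / s; a valid unit for frequency would be e.g. Hz.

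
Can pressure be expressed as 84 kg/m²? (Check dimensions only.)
No

pressure has SI base units: kg / (m * s^2)
kg/m² does NOT reduce to kg / (m * s^2); a valid unit for pressure would be e.g. Pa.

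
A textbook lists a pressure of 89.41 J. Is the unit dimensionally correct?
No

pressure has SI base units: kg / (m * s^2)
J does NOT reduce to kg / (m * s^2); a valid unit for pressure would be e.g. Pa.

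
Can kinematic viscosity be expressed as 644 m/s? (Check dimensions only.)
No

kinematic viscosity has SI base units: m^2 / s
m/s does NOT reduce to m^2 / s; a valid unit for kinematic viscosity would be e.g. m²/s.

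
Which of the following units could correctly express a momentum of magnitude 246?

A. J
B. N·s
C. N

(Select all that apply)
B

momentum has SI base units: kg * m / s

Checking each option against kg * m / s:
  A. J: ✗ does not match
  B. N·s: ✓ matches
  C. N: ✗ does not match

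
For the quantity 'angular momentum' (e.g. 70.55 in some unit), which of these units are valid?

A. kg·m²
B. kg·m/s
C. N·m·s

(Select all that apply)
C

angular momentum has SI base units: kg * m^2 / s

Checking each option against kg * m^2 / s:
  A. kg·m²: ✗ does not match
  B. kg·m/s: ✗ does not match
  C. N·m·s: ✓ matches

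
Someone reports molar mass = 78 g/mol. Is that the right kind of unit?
Yes

molar mass has SI base units: kg / mol
g/mol reduces to the same SI base units, so it is a valid unit for molar mass.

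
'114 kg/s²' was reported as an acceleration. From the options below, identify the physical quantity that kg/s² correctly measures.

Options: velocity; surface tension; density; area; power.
surface tension

acceleration should have units dimensionally equivalent to m / s^2 (e.g. m/s²).
The given unit 'kg/s²' reduces to kg / s^2. Of the listed options, that is the dimensionality of surface tension.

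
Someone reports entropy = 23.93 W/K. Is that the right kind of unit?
No

entropy has SI base units: kg * m^2 / (s^2 * K)
W/K does NOT reduce to kg * m^2 / (s^2 * K); a valid unit for entropy would be e.g. J/K.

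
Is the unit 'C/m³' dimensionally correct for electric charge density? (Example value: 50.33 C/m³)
Yes

electric charge density has SI base units: A * s / m^3
C/m³ reduces to the same SI base units, so it is a valid unit for electric charge density.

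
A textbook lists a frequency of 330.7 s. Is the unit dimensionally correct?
No

frequency has SI base units: 1 / s
s does NOT reduce to 1 / s; a valid unit for frequency would be e.g. Hz.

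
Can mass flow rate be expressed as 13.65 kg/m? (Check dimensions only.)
No

mass flow rate has SI base units: kg / s
kg/m does NOT reduce to kg / s; a valid unit for mass flow rate would be e.g. kg/s.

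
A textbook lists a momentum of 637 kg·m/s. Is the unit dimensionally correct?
Yes

momentum has SI base units: kg * m / s
kg·m/s reduces to the same SI base units, so it is a valid unit for momentum.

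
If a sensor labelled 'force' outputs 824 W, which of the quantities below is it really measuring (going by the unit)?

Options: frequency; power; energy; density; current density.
power

force should have units dimensionally equivalent to kg * m / s^2 (e.g. N).
The given unit 'W' reduces to kg * m^2 / s^3. Of the listed options, that is the dimensionality of power.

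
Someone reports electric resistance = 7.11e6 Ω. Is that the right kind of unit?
Yes

electric resistance has SI base units: kg * m^2 / (A^2 * s^3)
Ω reduces to the same SI base units, so it is a valid unit for electric resistance.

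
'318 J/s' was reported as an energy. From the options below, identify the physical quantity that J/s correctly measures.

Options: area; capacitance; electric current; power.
power

energy should have units dimensionally equivalent to kg * m^2 / s^2 (e.g. J).
The given unit 'J/s' reduces to kg * m^2 / s^3. Of the listed options, that is the dimensionality of power.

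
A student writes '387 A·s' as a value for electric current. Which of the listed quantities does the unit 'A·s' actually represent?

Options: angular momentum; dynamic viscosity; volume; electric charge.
electric charge

electric current should have units dimensionally equivalent to A (e.g. A).
The given unit 'A·s' reduces to A * s. Of the listed options, that is the dimensionality of electric charge.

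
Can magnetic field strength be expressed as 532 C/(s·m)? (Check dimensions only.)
Yes

magnetic field strength has SI base units: A / m
C/(s·m) reduces to the same SI base units, so it is a valid unit for magnetic field strength.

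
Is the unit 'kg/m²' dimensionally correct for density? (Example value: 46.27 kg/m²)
No

density has SI base units: kg / m^3
kg/m² does NOT reduce to kg / m^3; a valid unit for density would be e.g. kg/m³.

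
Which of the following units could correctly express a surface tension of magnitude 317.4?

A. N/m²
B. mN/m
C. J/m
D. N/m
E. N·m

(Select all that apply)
B, D

surface tension has SI base units: kg / s^2

Checking each option against kg / s^2:
  A. N/m²: ✗ does not match
  B. mN/m: ✓ matches
  C. J/m: ✗ does not match
  D. N/m: ✓ matches
  E. N·m: ✗ does not match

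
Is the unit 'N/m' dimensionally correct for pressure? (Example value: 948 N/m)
No

pressure has SI base units: kg / (m * s^2)
N/m does NOT reduce to kg / (m * s^2); a valid unit for pressure would be e.g. Pa.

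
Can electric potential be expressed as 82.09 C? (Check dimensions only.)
No

electric potential has SI base units: kg * m^2 / (A * s^3)
C does NOT reduce to kg * m^2 / (A * s^3); a valid unit for electric potential would be e.g. V.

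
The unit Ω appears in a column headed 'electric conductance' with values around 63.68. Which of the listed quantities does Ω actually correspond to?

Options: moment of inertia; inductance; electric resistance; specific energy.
electric resistance

electric conductance should have units dimensionally equivalent to A^2 * s^3 / (kg * m^2) (e.g. S).
The given unit 'Ω' reduces to kg * m^2 / (A^2 * s^3). Of the listed options, that is the dimensionality of electric resistance.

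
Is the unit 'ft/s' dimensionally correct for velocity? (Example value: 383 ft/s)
Yes

velocity has SI base units: m / s
ft/s reduces to the same SI base units, so it is a valid unit for velocity.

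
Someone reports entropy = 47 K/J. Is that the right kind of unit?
No

entropy has SI base units: kg * m^2 / (s^2 * K)
K/J does NOT reduce to kg * m^2 / (s^2 * K); a valid unit for entropy would be e.g. J/K.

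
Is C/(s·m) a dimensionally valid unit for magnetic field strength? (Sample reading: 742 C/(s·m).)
Yes

magnetic field strength has SI base units: A / m
C/(s·m) reduces to the same SI base units, so it is a valid unit for magnetic field strength.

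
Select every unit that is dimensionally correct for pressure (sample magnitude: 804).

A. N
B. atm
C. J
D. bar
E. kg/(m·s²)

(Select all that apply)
B, D, E

pressure has SI base units: kg / (m * s^2)

Checking each option against kg / (m * s^2):
  A. N: ✗ does not match
  B. atm: ✓ matches
  C. J: ✗ does not match
  D. bar: ✓ matches
  E. kg/(m·s²): ✓ matches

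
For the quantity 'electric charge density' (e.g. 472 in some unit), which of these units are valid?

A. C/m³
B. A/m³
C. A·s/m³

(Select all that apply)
A, C

electric charge density has SI base units: A * s / m^3

Checking each option against A * s / m^3:
  A. C/m³: ✓ matches
  B. A/m³: ✗ does not match
  C. A·s/m³: ✓ matches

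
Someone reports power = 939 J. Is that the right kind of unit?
No

power has SI base units: kg * m^2 / s^3
J does NOT reduce to kg * m^2 / s^3; a valid unit for power would be e.g. W.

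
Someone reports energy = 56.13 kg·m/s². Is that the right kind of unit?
No

energy has SI base units: kg * m^2 / s^2
kg·m/s² does NOT reduce to kg * m^2 / s^2; a valid unit for energy would be e.g. J.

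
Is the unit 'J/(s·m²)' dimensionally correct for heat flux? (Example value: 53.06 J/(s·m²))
Yes

heat flux has SI base units: kg / s^3
J/(s·m²) reduces to the same SI base units, so it is a valid unit for heat flux.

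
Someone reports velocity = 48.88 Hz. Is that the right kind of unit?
No

velocity has SI base units: m / s
Hz does NOT reduce to m / s; a valid unit for velocity would be e.g. m/s.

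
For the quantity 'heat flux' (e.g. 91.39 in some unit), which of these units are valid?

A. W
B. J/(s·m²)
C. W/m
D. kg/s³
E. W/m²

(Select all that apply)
B, D, E

heat flux has SI base units: kg / s^3

Checking each option against kg / s^3:
  A. W: ✗ does not match
  B. J/(s·m²): ✓ matches
  C. W/m: ✗ does not match
  D. kg/s³: ✓ matches
  E. W/m²: ✓ matches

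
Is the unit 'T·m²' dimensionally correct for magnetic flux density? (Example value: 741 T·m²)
No

magnetic flux density has SI base units: kg / (A * s^2)
T·m² does NOT reduce to kg / (A * s^2); a valid unit for magnetic flux density would be e.g. T.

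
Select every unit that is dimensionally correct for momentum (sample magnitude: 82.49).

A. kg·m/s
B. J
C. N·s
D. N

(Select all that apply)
A, C

momentum has SI base units: kg * m / s

Checking each option against kg * m / s:
  A. kg·m/s: ✓ matches
  B. J: ✗ does not match
  C. N·s: ✓ matches
  D. N: ✗ does not match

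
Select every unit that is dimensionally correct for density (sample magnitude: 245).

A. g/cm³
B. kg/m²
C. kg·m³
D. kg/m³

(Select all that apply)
A, D

density has SI base units: kg / m^3

Checking each option against kg / m^3:
  A. g/cm³: ✓ matches
  B. kg/m²: ✗ does not match
  C. kg·m³: ✗ does not match
  D. kg/m³: ✓ matches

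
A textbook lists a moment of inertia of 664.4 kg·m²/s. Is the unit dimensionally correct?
No

moment of inertia has SI base units: kg * m^2
kg·m²/s does NOT reduce to kg * m^2; a valid unit for moment of inertia would be e.g. kg·m².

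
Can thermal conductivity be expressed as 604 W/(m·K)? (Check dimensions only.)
Yes

thermal conductivity has SI base units: kg * m / (s^3 * K)
W/(m·K) reduces to the same SI base units, so it is a valid unit for thermal conductivity.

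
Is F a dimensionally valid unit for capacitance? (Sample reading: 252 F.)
Yes

capacitance has SI base units: A^2 * s^4 / (kg * m^2)
F reduces to the same SI base units, so it is a valid unit for capacitance.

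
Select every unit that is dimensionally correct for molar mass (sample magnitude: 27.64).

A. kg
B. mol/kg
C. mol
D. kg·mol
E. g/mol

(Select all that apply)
E

molar mass has SI base units: kg / mol

Checking each option against kg / mol:
  A. kg: ✗ does not match
  B. mol/kg: ✗ does not match
  C. mol: ✗ does not match
  D. kg·mol: ✗ does not match
  E. g/mol: ✓ matches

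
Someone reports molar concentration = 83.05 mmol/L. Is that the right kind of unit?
Yes

molar concentration has SI base units: mol / m^3
mmol/L reduces to the same SI base units, so it is a valid unit for molar concentration.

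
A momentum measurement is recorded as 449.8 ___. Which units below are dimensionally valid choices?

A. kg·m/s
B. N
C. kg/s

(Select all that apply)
A

momentum has SI base units: kg * m / s

Checking each option against kg * m / s:
  A. kg·m/s: ✓ matches
  B. N: ✗ does not match
  C. kg/s: ✗ does not match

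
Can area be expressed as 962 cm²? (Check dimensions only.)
Yes

area has SI base units: m^2
cm² reduces to the same SI base units, so it is a valid unit for area.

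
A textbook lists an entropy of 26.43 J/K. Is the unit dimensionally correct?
Yes

entropy has SI base units: kg * m^2 / (s^2 * K)
J/K reduces to the same SI base units, so it is a valid unit for entropy.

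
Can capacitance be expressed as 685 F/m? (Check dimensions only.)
No

capacitance has SI base units: A^2 * s^4 / (kg * m^2)
F/m does NOT reduce to A^2 * s^4 / (kg * m^2); a valid unit for capacitance would be e.g. F.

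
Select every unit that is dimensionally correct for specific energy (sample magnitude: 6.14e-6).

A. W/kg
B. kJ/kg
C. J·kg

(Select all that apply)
B

specific energy has SI base units: m^2 / s^2

Checking each option against m^2 / s^2:
  A. W/kg: ✗ does not match
  B. kJ/kg: ✓ matches
  C. J·kg: ✗ does not match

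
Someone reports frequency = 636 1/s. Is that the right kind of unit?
Yes

frequency has SI base units: 1 / s
1/s reduces to the same SI base units, so it is a valid unit for frequency.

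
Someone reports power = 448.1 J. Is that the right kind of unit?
No

power has SI base units: kg * m^2 / s^3
J does NOT reduce to kg * m^2 / s^3; a valid unit for power would be e.g. W.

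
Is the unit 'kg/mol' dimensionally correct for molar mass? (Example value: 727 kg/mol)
Yes

molar mass has SI base units: kg / mol
kg/mol reduces to the same SI base units, so it is a valid unit for molar mass.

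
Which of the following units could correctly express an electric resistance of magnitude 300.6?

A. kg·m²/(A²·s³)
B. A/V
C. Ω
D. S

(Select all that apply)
A, C

electric resistance has SI base units: kg * m^2 / (A^2 * s^3)

Checking each option against kg * m^2 / (A^2 * s^3):
  A. kg·m²/(A²·s³): ✓ matches
  B. A/V: ✗ does not match
  C. Ω: ✓ matches
  D. S: ✗ does not match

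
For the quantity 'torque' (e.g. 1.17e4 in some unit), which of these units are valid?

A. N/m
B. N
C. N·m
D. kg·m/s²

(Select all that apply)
C

torque has SI base units: kg * m^2 / s^2

Checking each option against kg * m^2 / s^2:
  A. N/m: ✗ does not match
  B. N: ✗ does not match
  C. N·m: ✓ matches
  D. kg·m/s²: ✗ does not match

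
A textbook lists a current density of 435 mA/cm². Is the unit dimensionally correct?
Yes

current density has SI base units: A / m^2
mA/cm² reduces to the same SI base units, so it is a valid unit for current density.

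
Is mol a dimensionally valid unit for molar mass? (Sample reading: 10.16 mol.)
No

molar mass has SI base units: kg / mol
mol does NOT reduce to kg / mol; a valid unit for molar mass would be e.g. kg/mol.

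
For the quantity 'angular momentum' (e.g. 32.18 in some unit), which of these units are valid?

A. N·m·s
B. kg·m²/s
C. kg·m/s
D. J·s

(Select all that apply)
A, B, D

angular momentum has SI base units: kg * m^2 / s

Checking each option against kg * m^2 / s:
  A. N·m·s: ✓ matches
  B. kg·m²/s: ✓ matches
  C. kg·m/s: ✗ does not match
  D. J·s: ✓ matches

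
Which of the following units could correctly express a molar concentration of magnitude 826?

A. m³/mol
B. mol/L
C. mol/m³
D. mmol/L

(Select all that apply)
B, C, D

molar concentration has SI base units: mol / m^3

Checking each option against mol / m^3:
  A. m³/mol: ✗ does not match
  B. mol/L: ✓ matches
  C. mol/m³: ✓ matches
  D. mmol/L: ✓ matches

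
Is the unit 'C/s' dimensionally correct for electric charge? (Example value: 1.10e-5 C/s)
No

electric charge has SI base units: A * s
C/s does NOT reduce to A * s; a valid unit for electric charge would be e.g. C.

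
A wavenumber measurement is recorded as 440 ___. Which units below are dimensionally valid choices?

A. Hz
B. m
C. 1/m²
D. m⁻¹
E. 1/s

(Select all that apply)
D

wavenumber has SI base units: 1 / m

Checking each option against 1 / m:
  A. Hz: ✗ does not match
  B. m: ✗ does not match
  C. 1/m²: ✗ does not match
  D. m⁻¹: ✓ matches
  E. 1/s: ✗ does not match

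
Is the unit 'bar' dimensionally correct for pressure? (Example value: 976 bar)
Yes

pressure has SI base units: kg / (m * s^2)
bar reduces to the same SI base units, so it is a valid unit for pressure.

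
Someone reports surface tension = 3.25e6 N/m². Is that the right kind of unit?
No

surface tension has SI base units: kg / s^2
N/m² does NOT reduce to kg / s^2; a valid unit for surface tension would be e.g. N/m.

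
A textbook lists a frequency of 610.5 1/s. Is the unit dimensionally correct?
Yes

frequency has SI base units: 1 / s
1/s reduces to the same SI base units, so it is a valid unit for frequency.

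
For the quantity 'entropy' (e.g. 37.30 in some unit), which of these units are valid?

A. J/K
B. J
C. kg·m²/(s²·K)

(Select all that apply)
A, C

entropy has SI base units: kg * m^2 / (s^2 * K)

Checking each option against kg * m^2 / (s^2 * K):
  A. J/K: ✓ matches
  B. J: ✗ does not match
  C. kg·m²/(s²·K): ✓ matches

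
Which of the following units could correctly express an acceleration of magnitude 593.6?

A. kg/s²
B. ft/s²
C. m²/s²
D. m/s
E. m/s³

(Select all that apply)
B

acceleration has SI base units: m / s^2

Checking each option against m / s^2:
  A. kg/s²: ✗ does not match
  B. ft/s²: ✓ matches
  C. m²/s²: ✗ does not match
  D. m/s: ✗ does not match
  E. m/s³: ✗ does not match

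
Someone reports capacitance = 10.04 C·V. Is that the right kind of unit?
No

capacitance has SI base units: A^2 * s^4 / (kg * m^2)
C·V does NOT reduce to A^2 * s^4 / (kg * m^2); a valid unit for capacitance would be e.g. F.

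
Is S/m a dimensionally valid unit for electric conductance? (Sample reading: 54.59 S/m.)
No

electric conductance has SI base units: A^2 * s^3 / (kg * m^2)
S/m does NOT reduce to A^2 * s^3 / (kg * m^2); a valid unit for electric conductance would be e.g. S.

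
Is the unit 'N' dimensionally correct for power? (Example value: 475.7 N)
No

power has SI base units: kg * m^2 / s^3
N does NOT reduce to kg * m^2 / s^3; a valid unit for power would be e.g. W.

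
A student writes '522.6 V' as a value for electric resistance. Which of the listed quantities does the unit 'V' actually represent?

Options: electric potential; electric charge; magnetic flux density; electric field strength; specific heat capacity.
electric potential

electric resistance should have units dimensionally equivalent to kg * m^2 / (A^2 * s^3) (e.g. Ω).
The given unit 'V' reduces to kg * m^2 / (A * s^3). Of the listed options, that is the dimensionality of electric potential.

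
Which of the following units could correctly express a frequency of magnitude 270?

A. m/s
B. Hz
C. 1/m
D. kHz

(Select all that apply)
B, D

frequency has SI base units: 1 / s

Checking each option against 1 / s:
  A. m/s: ✗ does not match
  B. Hz: ✓ matches
  C. 1/m: ✗ does not match
  D. kHz: ✓ matches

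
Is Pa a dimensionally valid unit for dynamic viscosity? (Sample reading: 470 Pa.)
No

dynamic viscosity has SI base units: kg / (m * s)
Pa does NOT reduce to kg / (m * s); a valid unit for dynamic viscosity would be e.g. Pa·s.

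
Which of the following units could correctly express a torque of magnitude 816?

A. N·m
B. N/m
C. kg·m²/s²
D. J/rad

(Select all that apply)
A, C, D

torque has SI base units: kg * m^2 / s^2

Checking each option against kg * m^2 / s^2:
  A. N·m: ✓ matches
  B. N/m: ✗ does not match
  C. kg·m²/s²: ✓ matches
  D. J/rad: ✓ matches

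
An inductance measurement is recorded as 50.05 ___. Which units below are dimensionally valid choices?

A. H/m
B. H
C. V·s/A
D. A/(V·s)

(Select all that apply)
B, C

inductance has SI base units: kg * m^2 / (A^2 * s^2)

Checking each option against kg * m^2 / (A^2 * s^2):
  A. H/m: ✗ does not match
  B. H: ✓ matches
  C. V·s/A: ✓ matches
  D. A/(V·s): ✗ does not match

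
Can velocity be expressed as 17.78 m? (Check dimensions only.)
No

velocity has SI base units: m / s
m does NOT reduce to m / s; a valid unit for velocity would be e.g. m/s.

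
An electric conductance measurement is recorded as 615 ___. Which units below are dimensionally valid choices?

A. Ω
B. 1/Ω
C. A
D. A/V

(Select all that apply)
B, D

electric conductance has SI base units: A^2 * s^3 / (kg * m^2)

Checking each option against A^2 * s^3 / (kg * m^2):
  A. Ω: ✗ does not match
  B. 1/Ω: ✓ matches
  C. A: ✗ does not match
  D. A/V: ✓ matches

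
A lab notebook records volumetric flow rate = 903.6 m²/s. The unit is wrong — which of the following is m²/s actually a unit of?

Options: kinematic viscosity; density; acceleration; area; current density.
kinematic viscosity

volumetric flow rate should have units dimensionally equivalent to m^3 / s (e.g. m³/s).
The given unit 'm²/s' reduces to m^2 / s. Of the listed options, that is the dimensionality of kinematic viscosity.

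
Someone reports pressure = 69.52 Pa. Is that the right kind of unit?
Yes

pressure has SI base units: kg / (m * s^2)
Pa reduces to the same SI base units, so it is a valid unit for pressure.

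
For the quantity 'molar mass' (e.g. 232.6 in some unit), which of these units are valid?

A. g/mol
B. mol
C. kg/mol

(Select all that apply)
A, C

molar mass has SI base units: kg / mol

Checking each option against kg / mol:
  A. g/mol: ✓ matches
  B. mol: ✗ does not match
  C. kg/mol: ✓ matches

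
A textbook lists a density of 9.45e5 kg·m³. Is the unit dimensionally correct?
No

density has SI base units: kg / m^3
kg·m³ does NOT reduce to kg / m^3; a valid unit for density would be e.g. kg/m³.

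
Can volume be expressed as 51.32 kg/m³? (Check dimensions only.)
No

volume has SI base units: m^3
kg/m³ does NOT reduce to m^3; a valid unit for volume would be e.g. m³.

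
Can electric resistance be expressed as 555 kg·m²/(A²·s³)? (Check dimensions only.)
Yes

electric resistance has SI base units: kg * m^2 / (A^2 * s^3)
kg·m²/(A²·s³) reduces to the same SI base units, so it is a valid unit for electric resistance.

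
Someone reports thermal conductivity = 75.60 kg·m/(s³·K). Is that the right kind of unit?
Yes

thermal conductivity has SI base units: kg * m / (s^3 * K)
kg·m/(s³·K) reduces to the same SI base units, so it is a valid unit for thermal conductivity.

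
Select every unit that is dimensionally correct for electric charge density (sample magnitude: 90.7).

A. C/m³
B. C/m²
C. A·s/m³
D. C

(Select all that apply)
A, C

electric charge density has SI base units: A * s / m^3

Checking each option against A * s / m^3:
  A. C/m³: ✓ matches
  B. C/m²: ✗ does not match
  C. A·s/m³: ✓ matches
  D. C: ✗ does not match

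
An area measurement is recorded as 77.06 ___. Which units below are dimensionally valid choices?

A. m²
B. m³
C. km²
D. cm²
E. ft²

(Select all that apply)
A, C, D, E

area has SI base units: m^2

Checking each option against m^2:
  A. m²: ✓ matches
  B. m³: ✗ does not match
  C. km²: ✓ matches
  D. cm²: ✓ matches
  E. ft²: ✓ matches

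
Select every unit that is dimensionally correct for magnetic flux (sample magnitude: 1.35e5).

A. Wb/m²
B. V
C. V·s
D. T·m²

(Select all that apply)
C, D

magnetic flux has SI base units: kg * m^2 / (A * s^2)

Checking each option against kg * m^2 / (A * s^2):
  A. Wb/m²: ✗ does not match
  B. V: ✗ does not match
  C. V·s: ✓ matches
  D. T·m²: ✓ matches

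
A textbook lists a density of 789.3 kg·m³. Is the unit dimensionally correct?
No

density has SI base units: kg / m^3
kg·m³ does NOT reduce to kg / m^3; a valid unit for density would be e.g. kg/m³.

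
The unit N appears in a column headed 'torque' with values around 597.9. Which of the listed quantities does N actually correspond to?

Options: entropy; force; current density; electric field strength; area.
force

torque should have units dimensionally equivalent to kg * m^2 / s^2 (e.g. N·m).
The given unit 'N' reduces to kg * m / s^2. Of the listed options, that is the dimensionality of force.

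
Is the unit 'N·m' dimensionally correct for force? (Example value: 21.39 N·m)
No

force has SI base units: kg * m / s^2
N·m does NOT reduce to kg * m / s^2; a valid unit for force would be e.g. N.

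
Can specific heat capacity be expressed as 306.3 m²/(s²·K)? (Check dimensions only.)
Yes

specific heat capacity has SI base units: m^2 / (s^2 * K)
m²/(s²·K) reduces to the same SI base units, so it is a valid unit for specific heat capacity.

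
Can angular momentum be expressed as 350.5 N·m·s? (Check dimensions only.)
Yes

angular momentum has SI base units: kg * m^2 / s
N·m·s reduces to the same SI base units, so it is a valid unit for angular momentum.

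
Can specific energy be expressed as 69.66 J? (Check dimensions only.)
No

specific energy has SI base units: m^2 / s^2
J does NOT reduce to m^2 / s^2; a valid unit for specific energy would be e.g. J/kg.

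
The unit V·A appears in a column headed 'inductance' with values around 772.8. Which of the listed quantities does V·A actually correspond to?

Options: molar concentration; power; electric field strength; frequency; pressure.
power

inductance should have units dimensionally equivalent to kg * m^2 / (A^2 * s^2) (e.g. H).
The given unit 'V·A' reduces to kg * m^2 / s^3. Of the listed options, that is the dimensionality of power.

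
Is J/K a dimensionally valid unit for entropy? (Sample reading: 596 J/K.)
Yes

entropy has SI base units: kg * m^2 / (s^2 * K)
J/K reduces to the same SI base units, so it is a valid unit for entropy.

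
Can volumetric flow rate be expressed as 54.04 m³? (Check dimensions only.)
No

volumetric flow rate has SI base units: m^3 / s
m³ does NOT reduce to m^3 / s; a valid unit for volumetric flow rate would be e.g. m³/s.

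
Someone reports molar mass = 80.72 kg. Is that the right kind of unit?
No

molar mass has SI base units: kg / mol
kg does NOT reduce to kg / mol; a valid unit for molar mass would be e.g. kg/mol.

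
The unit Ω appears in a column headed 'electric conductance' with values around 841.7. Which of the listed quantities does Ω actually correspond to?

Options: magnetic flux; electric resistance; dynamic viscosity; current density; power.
electric resistance

electric conductance should have units dimensionally equivalent to A^2 * s^3 / (kg * m^2) (e.g. S).
The given unit 'Ω' reduces to kg * m^2 / (A^2 * s^3). Of the listed options, that is the dimensionality of electric resistance.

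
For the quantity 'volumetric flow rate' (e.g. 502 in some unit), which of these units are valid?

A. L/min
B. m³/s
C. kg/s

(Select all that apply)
A, B

volumetric flow rate has SI base units: m^3 / s

Checking each option against m^3 / s:
  A. L/min: ✓ matches
  B. m³/s: ✓ matches
  C. kg/s: ✗ does not match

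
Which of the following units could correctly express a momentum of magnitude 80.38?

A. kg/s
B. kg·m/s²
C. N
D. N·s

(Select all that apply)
D

momentum has SI base units: kg * m / s

Checking each option against kg * m / s:
  A. kg/s: ✗ does not match
  B. kg·m/s²: ✗ does not match
  C. N: ✗ does not match
  D. N·s: ✓ matches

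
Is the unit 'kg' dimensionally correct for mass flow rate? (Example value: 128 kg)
No

mass flow rate has SI base units: kg / s
kg does NOT reduce to kg / s; a valid unit for mass flow rate would be e.g. kg/s.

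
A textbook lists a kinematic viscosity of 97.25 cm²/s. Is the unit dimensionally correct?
Yes

kinematic viscosity has SI base units: m^2 / s
cm²/s reduces to the same SI base units, so it is a valid unit for kinematic viscosity.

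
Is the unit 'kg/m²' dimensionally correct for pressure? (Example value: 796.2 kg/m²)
No

pressure has SI base units: kg / (m * s^2)
kg/m² does NOT reduce to kg / (m * s^2); a valid unit for pressure would be e.g. Pa.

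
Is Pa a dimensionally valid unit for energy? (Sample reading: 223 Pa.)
No

energy has SI base units: kg * m^2 / s^2
Pa does NOT reduce to kg * m^2 / s^2; a valid unit for energy would be e.g. J.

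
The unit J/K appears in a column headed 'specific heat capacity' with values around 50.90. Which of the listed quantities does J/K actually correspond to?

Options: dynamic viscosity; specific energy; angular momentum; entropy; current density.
entropy

specific heat capacity should have units dimensionally equivalent to m^2 / (s^2 * K) (e.g. J/(kg·K)).
The given unit 'J/K' reduces to kg * m^2 / (s^2 * K). Of the listed options, that is the dimensionality of entropy.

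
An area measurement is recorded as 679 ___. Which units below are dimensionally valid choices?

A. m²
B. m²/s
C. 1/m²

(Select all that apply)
A

area has SI base units: m^2

Checking each option against m^2:
  A. m²: ✓ matches
  B. m²/s: ✗ does not match
  C. 1/m²: ✗ does not match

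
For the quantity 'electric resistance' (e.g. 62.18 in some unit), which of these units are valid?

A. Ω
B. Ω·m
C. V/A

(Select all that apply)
A, C

electric resistance has SI base units: kg * m^2 / (A^2 * s^3)

Checking each option against kg * m^2 / (A^2 * s^3):
  A. Ω: ✓ matches
  B. Ω·m: ✗ does not match
  C. V/A: ✓ matches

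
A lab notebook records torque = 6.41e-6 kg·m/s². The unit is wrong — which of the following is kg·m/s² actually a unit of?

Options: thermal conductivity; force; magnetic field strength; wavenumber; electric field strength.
force

torque should have units dimensionally equivalent to kg * m^2 / s^2 (e.g. N·m).
The given unit 'kg·m/s²' reduces to kg * m / s^2. Of the listed options, that is the dimensionality of force.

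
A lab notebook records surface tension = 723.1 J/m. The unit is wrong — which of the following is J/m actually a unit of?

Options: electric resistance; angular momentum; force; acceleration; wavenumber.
force

surface tension should have units dimensionally equivalent to kg / s^2 (e.g. N/m).
The given unit 'J/m' reduces to kg * m / s^2. Of the listed options, that is the dimensionality of force.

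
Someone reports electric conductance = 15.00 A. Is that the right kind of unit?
No

electric conductance has SI base units: A^2 * s^3 / (kg * m^2)
A does NOT reduce to A^2 * s^3 / (kg * m^2); a valid unit for electric conductance would be e.g. S.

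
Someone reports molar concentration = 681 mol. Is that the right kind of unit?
No

molar concentration has SI base units: mol / m^3
mol does NOT reduce to mol / m^3; a valid unit for molar concentration would be e.g. mol/m³.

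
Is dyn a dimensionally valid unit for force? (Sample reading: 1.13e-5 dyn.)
Yes

force has SI base units: kg * m / s^2
dyn reduces to the same SI base units, so it is a valid unit for force.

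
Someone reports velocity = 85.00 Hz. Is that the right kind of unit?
No

velocity has SI base units: m / s
Hz does NOT reduce to m / s; a valid unit for velocity would be e.g. m/s.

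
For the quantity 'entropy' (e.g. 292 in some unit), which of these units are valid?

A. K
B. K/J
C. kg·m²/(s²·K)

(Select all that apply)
C

entropy has SI base units: kg * m^2 / (s^2 * K)

Checking each option against kg * m^2 / (s^2 * K):
  A. K: ✗ does not match
  B. K/J: ✗ does not match
  C. kg·m²/(s²·K): ✓ matches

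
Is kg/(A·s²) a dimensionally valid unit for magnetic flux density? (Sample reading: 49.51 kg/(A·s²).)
Yes

magnetic flux density has SI base units: kg / (A * s^2)
kg/(A·s²) reduces to the same SI base units, so it is a valid unit for magnetic flux density.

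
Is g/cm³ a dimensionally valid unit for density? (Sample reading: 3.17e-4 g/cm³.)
Yes

density has SI base units: kg / m^3
g/cm³ reduces to the same SI base units, so it is a valid unit for density.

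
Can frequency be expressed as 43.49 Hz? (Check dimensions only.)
Yes

frequency has SI base units: 1 / s
Hz reduces to the same SI base units, so it is a valid unit for frequency.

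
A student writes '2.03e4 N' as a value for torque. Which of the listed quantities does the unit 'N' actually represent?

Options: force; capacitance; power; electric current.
force

torque should have units dimensionally equivalent to kg * m^2 / s^2 (e.g. N·m).
The given unit 'N' reduces to kg * m / s^2. Of the listed options, that is the dimensionality of force.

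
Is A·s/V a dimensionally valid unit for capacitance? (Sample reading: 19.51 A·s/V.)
Yes

capacitance has SI base units: A^2 * s^4 / (kg * m^2)
A·s/V reduces to the same SI base units, so it is a valid unit for capacitance.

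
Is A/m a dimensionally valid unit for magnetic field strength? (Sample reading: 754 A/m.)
Yes

magnetic field strength has SI base units: A / m
A/m reduces to the same SI base units, so it is a valid unit for magnetic field strength.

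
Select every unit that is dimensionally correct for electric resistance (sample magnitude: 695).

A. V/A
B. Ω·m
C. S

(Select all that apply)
A

electric resistance has SI base units: kg * m^2 / (A^2 * s^3)

Checking each option against kg * m^2 / (A^2 * s^3):
  A. V/A: ✓ matches
  B. Ω·m: ✗ does not match
  C. S: ✗ does not match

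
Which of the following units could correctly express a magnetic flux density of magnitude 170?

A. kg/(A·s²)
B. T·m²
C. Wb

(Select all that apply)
A

magnetic flux density has SI base units: kg / (A * s^2)

Checking each option against kg / (A * s^2):
  A. kg/(A·s²): ✓ matches
  B. T·m²: ✗ does not match
  C. Wb: ✗ does not match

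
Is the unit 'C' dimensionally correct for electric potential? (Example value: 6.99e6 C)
No

electric potential has SI base units: kg * m^2 / (A * s^3)
C does NOT reduce to kg * m^2 / (A * s^3); a valid unit for electric potential would be e.g. V.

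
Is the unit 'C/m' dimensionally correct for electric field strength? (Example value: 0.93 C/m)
No

electric field strength has SI base units: kg * m / (A * s^3)
C/m does NOT reduce to kg * m / (A * s^3); a valid unit for electric field strength would be e.g. V/m.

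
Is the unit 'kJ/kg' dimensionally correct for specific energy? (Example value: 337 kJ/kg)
Yes

specific energy has SI base units: m^2 / s^2
kJ/kg reduces to the same SI base units, so it is a valid unit for specific energy.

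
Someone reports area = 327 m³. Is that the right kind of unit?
No

area has SI base units: m^2
m³ does NOT reduce to m^2; a valid unit for area would be e.g. m².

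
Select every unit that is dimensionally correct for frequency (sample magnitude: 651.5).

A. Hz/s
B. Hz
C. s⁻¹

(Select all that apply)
B, C

frequency has SI base units: 1 / s

Checking each option against 1 / s:
  A. Hz/s: ✗ does not match
  B. Hz: ✓ matches
  C. s⁻¹: ✓ matches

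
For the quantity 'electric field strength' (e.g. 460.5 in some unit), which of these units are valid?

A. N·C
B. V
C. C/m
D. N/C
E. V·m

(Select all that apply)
D

electric field strength has SI base units: kg * m / (A * s^3)

Checking each option against kg * m / (A * s^3):
  A. N·C: ✗ does not match
  B. V: ✗ does not match
  C. C/m: ✗ does not match
  D. N/C: ✓ matches
  E. V·m: ✗ does not match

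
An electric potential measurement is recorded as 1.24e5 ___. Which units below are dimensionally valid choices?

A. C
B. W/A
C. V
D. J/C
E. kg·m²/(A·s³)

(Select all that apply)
B, C, D, E

electric potential has SI base units: kg * m^2 / (A * s^3)

Checking each option against kg * m^2 / (A * s^3):
  A. C: ✗ does not match
  B. W/A: ✓ matches
  C. V: ✓ matches
  D. J/C: ✓ matches
  E. kg·m²/(A·s³): ✓ matches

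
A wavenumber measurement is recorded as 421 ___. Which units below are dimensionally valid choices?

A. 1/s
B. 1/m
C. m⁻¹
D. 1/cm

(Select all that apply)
B, C, D

wavenumber has SI base units: 1 / m

Checking each option against 1 / m:
  A. 1/s: ✗ does not match
  B. 1/m: ✓ matches
  C. m⁻¹: ✓ matches
  D. 1/cm: ✓ matches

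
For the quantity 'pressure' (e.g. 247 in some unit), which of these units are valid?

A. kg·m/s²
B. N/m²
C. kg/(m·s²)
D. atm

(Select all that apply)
B, C, D

pressure has SI base units: kg / (m * s^2)

Checking each option against kg / (m * s^2):
  A. kg·m/s²: ✗ does not match
  B. N/m²: ✓ matches
  C. kg/(m·s²): ✓ matches
  D. atm: ✓ matches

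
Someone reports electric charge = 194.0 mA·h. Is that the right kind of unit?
Yes

electric charge has SI base units: A * s
mA·h reduces to the same SI base units, so it is a valid unit for electric charge.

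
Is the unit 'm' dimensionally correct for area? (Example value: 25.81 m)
No

area has SI base units: m^2
m does NOT reduce to m^2; a valid unit for area would be e.g. m².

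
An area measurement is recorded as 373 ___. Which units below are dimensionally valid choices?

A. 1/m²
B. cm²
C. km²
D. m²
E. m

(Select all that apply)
B, C, D

area has SI base units: m^2

Checking each option against m^2:
  A. 1/m²: ✗ does not match
  B. cm²: ✓ matches
  C. km²: ✓ matches
  D. m²: ✓ matches
  E. m: ✗ does not match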